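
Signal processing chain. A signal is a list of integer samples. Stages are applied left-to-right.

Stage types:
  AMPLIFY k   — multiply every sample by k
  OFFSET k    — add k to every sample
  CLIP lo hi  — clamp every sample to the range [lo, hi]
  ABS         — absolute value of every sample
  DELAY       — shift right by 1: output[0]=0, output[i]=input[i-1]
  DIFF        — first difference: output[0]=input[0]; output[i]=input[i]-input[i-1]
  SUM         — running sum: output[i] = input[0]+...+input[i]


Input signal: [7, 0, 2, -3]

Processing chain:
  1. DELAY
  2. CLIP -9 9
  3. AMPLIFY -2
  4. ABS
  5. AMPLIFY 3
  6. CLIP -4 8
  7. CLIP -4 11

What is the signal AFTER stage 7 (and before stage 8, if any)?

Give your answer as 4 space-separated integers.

Answer: 0 8 0 8

Derivation:
Input: [7, 0, 2, -3]
Stage 1 (DELAY): [0, 7, 0, 2] = [0, 7, 0, 2] -> [0, 7, 0, 2]
Stage 2 (CLIP -9 9): clip(0,-9,9)=0, clip(7,-9,9)=7, clip(0,-9,9)=0, clip(2,-9,9)=2 -> [0, 7, 0, 2]
Stage 3 (AMPLIFY -2): 0*-2=0, 7*-2=-14, 0*-2=0, 2*-2=-4 -> [0, -14, 0, -4]
Stage 4 (ABS): |0|=0, |-14|=14, |0|=0, |-4|=4 -> [0, 14, 0, 4]
Stage 5 (AMPLIFY 3): 0*3=0, 14*3=42, 0*3=0, 4*3=12 -> [0, 42, 0, 12]
Stage 6 (CLIP -4 8): clip(0,-4,8)=0, clip(42,-4,8)=8, clip(0,-4,8)=0, clip(12,-4,8)=8 -> [0, 8, 0, 8]
Stage 7 (CLIP -4 11): clip(0,-4,11)=0, clip(8,-4,11)=8, clip(0,-4,11)=0, clip(8,-4,11)=8 -> [0, 8, 0, 8]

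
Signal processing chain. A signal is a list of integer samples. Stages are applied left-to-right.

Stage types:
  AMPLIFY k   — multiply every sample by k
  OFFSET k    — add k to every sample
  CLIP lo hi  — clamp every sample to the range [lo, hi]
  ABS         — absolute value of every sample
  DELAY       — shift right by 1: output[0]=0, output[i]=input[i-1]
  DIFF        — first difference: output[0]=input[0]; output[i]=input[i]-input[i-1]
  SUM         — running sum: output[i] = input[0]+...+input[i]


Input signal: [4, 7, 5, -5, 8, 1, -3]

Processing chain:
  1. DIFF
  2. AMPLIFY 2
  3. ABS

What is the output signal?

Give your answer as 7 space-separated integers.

Input: [4, 7, 5, -5, 8, 1, -3]
Stage 1 (DIFF): s[0]=4, 7-4=3, 5-7=-2, -5-5=-10, 8--5=13, 1-8=-7, -3-1=-4 -> [4, 3, -2, -10, 13, -7, -4]
Stage 2 (AMPLIFY 2): 4*2=8, 3*2=6, -2*2=-4, -10*2=-20, 13*2=26, -7*2=-14, -4*2=-8 -> [8, 6, -4, -20, 26, -14, -8]
Stage 3 (ABS): |8|=8, |6|=6, |-4|=4, |-20|=20, |26|=26, |-14|=14, |-8|=8 -> [8, 6, 4, 20, 26, 14, 8]

Answer: 8 6 4 20 26 14 8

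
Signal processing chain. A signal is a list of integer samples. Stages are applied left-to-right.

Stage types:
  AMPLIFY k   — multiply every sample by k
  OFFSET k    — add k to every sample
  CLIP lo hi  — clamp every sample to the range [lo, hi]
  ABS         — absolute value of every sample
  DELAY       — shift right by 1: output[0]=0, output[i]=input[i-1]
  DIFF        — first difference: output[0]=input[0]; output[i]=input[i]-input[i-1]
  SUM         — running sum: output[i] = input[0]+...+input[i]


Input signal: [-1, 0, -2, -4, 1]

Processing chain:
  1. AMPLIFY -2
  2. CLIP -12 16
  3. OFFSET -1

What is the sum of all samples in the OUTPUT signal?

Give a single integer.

Input: [-1, 0, -2, -4, 1]
Stage 1 (AMPLIFY -2): -1*-2=2, 0*-2=0, -2*-2=4, -4*-2=8, 1*-2=-2 -> [2, 0, 4, 8, -2]
Stage 2 (CLIP -12 16): clip(2,-12,16)=2, clip(0,-12,16)=0, clip(4,-12,16)=4, clip(8,-12,16)=8, clip(-2,-12,16)=-2 -> [2, 0, 4, 8, -2]
Stage 3 (OFFSET -1): 2+-1=1, 0+-1=-1, 4+-1=3, 8+-1=7, -2+-1=-3 -> [1, -1, 3, 7, -3]
Output sum: 7

Answer: 7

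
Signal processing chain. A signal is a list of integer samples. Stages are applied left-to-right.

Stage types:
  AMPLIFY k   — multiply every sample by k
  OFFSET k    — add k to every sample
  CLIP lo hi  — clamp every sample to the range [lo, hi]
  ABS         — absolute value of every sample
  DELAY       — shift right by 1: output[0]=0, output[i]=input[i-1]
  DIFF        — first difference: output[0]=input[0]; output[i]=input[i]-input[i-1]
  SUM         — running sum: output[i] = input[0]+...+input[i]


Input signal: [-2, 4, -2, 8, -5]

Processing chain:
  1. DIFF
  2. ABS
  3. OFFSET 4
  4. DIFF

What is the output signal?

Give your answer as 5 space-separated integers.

Input: [-2, 4, -2, 8, -5]
Stage 1 (DIFF): s[0]=-2, 4--2=6, -2-4=-6, 8--2=10, -5-8=-13 -> [-2, 6, -6, 10, -13]
Stage 2 (ABS): |-2|=2, |6|=6, |-6|=6, |10|=10, |-13|=13 -> [2, 6, 6, 10, 13]
Stage 3 (OFFSET 4): 2+4=6, 6+4=10, 6+4=10, 10+4=14, 13+4=17 -> [6, 10, 10, 14, 17]
Stage 4 (DIFF): s[0]=6, 10-6=4, 10-10=0, 14-10=4, 17-14=3 -> [6, 4, 0, 4, 3]

Answer: 6 4 0 4 3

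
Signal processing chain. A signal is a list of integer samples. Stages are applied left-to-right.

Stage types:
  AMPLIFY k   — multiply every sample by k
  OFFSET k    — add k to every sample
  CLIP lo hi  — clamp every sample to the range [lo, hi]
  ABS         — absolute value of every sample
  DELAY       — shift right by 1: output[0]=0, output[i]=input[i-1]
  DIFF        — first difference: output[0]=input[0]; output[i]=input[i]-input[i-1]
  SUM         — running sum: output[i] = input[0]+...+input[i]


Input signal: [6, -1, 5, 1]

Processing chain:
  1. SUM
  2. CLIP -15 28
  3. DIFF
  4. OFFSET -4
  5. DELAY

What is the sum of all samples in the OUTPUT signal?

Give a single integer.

Answer: -2

Derivation:
Input: [6, -1, 5, 1]
Stage 1 (SUM): sum[0..0]=6, sum[0..1]=5, sum[0..2]=10, sum[0..3]=11 -> [6, 5, 10, 11]
Stage 2 (CLIP -15 28): clip(6,-15,28)=6, clip(5,-15,28)=5, clip(10,-15,28)=10, clip(11,-15,28)=11 -> [6, 5, 10, 11]
Stage 3 (DIFF): s[0]=6, 5-6=-1, 10-5=5, 11-10=1 -> [6, -1, 5, 1]
Stage 4 (OFFSET -4): 6+-4=2, -1+-4=-5, 5+-4=1, 1+-4=-3 -> [2, -5, 1, -3]
Stage 5 (DELAY): [0, 2, -5, 1] = [0, 2, -5, 1] -> [0, 2, -5, 1]
Output sum: -2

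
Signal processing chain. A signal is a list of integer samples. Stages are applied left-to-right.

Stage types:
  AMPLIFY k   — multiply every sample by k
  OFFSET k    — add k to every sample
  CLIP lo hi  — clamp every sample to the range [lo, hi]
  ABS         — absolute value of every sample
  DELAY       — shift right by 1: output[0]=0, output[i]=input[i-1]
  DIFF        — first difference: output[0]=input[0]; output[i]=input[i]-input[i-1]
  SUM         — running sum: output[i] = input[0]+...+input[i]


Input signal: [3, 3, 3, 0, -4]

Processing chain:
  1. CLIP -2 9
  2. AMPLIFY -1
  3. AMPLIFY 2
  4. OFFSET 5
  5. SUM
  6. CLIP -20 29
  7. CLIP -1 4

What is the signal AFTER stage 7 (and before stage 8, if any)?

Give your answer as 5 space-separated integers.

Input: [3, 3, 3, 0, -4]
Stage 1 (CLIP -2 9): clip(3,-2,9)=3, clip(3,-2,9)=3, clip(3,-2,9)=3, clip(0,-2,9)=0, clip(-4,-2,9)=-2 -> [3, 3, 3, 0, -2]
Stage 2 (AMPLIFY -1): 3*-1=-3, 3*-1=-3, 3*-1=-3, 0*-1=0, -2*-1=2 -> [-3, -3, -3, 0, 2]
Stage 3 (AMPLIFY 2): -3*2=-6, -3*2=-6, -3*2=-6, 0*2=0, 2*2=4 -> [-6, -6, -6, 0, 4]
Stage 4 (OFFSET 5): -6+5=-1, -6+5=-1, -6+5=-1, 0+5=5, 4+5=9 -> [-1, -1, -1, 5, 9]
Stage 5 (SUM): sum[0..0]=-1, sum[0..1]=-2, sum[0..2]=-3, sum[0..3]=2, sum[0..4]=11 -> [-1, -2, -3, 2, 11]
Stage 6 (CLIP -20 29): clip(-1,-20,29)=-1, clip(-2,-20,29)=-2, clip(-3,-20,29)=-3, clip(2,-20,29)=2, clip(11,-20,29)=11 -> [-1, -2, -3, 2, 11]
Stage 7 (CLIP -1 4): clip(-1,-1,4)=-1, clip(-2,-1,4)=-1, clip(-3,-1,4)=-1, clip(2,-1,4)=2, clip(11,-1,4)=4 -> [-1, -1, -1, 2, 4]

Answer: -1 -1 -1 2 4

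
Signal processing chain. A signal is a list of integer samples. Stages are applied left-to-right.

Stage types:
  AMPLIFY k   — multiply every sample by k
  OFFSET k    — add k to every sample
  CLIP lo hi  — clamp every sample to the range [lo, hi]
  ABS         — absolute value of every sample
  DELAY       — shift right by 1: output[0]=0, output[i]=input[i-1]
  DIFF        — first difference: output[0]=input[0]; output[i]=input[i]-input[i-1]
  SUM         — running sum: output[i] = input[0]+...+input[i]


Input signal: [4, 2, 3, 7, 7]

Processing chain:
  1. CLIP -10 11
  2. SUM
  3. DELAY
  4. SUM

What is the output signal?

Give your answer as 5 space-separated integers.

Input: [4, 2, 3, 7, 7]
Stage 1 (CLIP -10 11): clip(4,-10,11)=4, clip(2,-10,11)=2, clip(3,-10,11)=3, clip(7,-10,11)=7, clip(7,-10,11)=7 -> [4, 2, 3, 7, 7]
Stage 2 (SUM): sum[0..0]=4, sum[0..1]=6, sum[0..2]=9, sum[0..3]=16, sum[0..4]=23 -> [4, 6, 9, 16, 23]
Stage 3 (DELAY): [0, 4, 6, 9, 16] = [0, 4, 6, 9, 16] -> [0, 4, 6, 9, 16]
Stage 4 (SUM): sum[0..0]=0, sum[0..1]=4, sum[0..2]=10, sum[0..3]=19, sum[0..4]=35 -> [0, 4, 10, 19, 35]

Answer: 0 4 10 19 35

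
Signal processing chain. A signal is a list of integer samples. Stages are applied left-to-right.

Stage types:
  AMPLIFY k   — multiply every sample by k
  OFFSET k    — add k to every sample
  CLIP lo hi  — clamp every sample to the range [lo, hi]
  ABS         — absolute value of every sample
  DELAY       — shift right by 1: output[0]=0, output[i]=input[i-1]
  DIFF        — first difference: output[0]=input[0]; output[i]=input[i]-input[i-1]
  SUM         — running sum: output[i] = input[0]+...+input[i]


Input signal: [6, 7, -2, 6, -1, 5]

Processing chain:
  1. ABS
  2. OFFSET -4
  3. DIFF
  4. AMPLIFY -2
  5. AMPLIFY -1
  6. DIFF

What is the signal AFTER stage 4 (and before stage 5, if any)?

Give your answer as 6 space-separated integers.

Answer: -4 -2 10 -8 10 -8

Derivation:
Input: [6, 7, -2, 6, -1, 5]
Stage 1 (ABS): |6|=6, |7|=7, |-2|=2, |6|=6, |-1|=1, |5|=5 -> [6, 7, 2, 6, 1, 5]
Stage 2 (OFFSET -4): 6+-4=2, 7+-4=3, 2+-4=-2, 6+-4=2, 1+-4=-3, 5+-4=1 -> [2, 3, -2, 2, -3, 1]
Stage 3 (DIFF): s[0]=2, 3-2=1, -2-3=-5, 2--2=4, -3-2=-5, 1--3=4 -> [2, 1, -5, 4, -5, 4]
Stage 4 (AMPLIFY -2): 2*-2=-4, 1*-2=-2, -5*-2=10, 4*-2=-8, -5*-2=10, 4*-2=-8 -> [-4, -2, 10, -8, 10, -8]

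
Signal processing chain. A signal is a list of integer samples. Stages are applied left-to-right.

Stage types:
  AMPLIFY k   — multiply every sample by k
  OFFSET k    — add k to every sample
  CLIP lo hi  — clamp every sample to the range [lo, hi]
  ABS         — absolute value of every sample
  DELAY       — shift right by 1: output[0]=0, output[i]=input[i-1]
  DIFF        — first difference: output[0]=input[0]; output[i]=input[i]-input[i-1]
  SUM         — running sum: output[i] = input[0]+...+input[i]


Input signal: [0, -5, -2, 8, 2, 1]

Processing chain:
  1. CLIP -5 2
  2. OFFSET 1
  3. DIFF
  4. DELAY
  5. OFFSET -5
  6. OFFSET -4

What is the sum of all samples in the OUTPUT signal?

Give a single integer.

Input: [0, -5, -2, 8, 2, 1]
Stage 1 (CLIP -5 2): clip(0,-5,2)=0, clip(-5,-5,2)=-5, clip(-2,-5,2)=-2, clip(8,-5,2)=2, clip(2,-5,2)=2, clip(1,-5,2)=1 -> [0, -5, -2, 2, 2, 1]
Stage 2 (OFFSET 1): 0+1=1, -5+1=-4, -2+1=-1, 2+1=3, 2+1=3, 1+1=2 -> [1, -4, -1, 3, 3, 2]
Stage 3 (DIFF): s[0]=1, -4-1=-5, -1--4=3, 3--1=4, 3-3=0, 2-3=-1 -> [1, -5, 3, 4, 0, -1]
Stage 4 (DELAY): [0, 1, -5, 3, 4, 0] = [0, 1, -5, 3, 4, 0] -> [0, 1, -5, 3, 4, 0]
Stage 5 (OFFSET -5): 0+-5=-5, 1+-5=-4, -5+-5=-10, 3+-5=-2, 4+-5=-1, 0+-5=-5 -> [-5, -4, -10, -2, -1, -5]
Stage 6 (OFFSET -4): -5+-4=-9, -4+-4=-8, -10+-4=-14, -2+-4=-6, -1+-4=-5, -5+-4=-9 -> [-9, -8, -14, -6, -5, -9]
Output sum: -51

Answer: -51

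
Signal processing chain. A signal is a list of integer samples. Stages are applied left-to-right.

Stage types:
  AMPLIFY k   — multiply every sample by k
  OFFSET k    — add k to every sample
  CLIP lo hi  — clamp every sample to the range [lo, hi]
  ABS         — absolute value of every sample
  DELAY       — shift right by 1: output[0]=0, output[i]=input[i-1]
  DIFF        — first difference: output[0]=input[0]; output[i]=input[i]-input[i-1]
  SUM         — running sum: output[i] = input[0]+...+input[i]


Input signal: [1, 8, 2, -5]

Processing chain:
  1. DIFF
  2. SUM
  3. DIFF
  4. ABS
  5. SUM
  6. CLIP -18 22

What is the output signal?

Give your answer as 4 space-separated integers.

Answer: 1 8 14 21

Derivation:
Input: [1, 8, 2, -5]
Stage 1 (DIFF): s[0]=1, 8-1=7, 2-8=-6, -5-2=-7 -> [1, 7, -6, -7]
Stage 2 (SUM): sum[0..0]=1, sum[0..1]=8, sum[0..2]=2, sum[0..3]=-5 -> [1, 8, 2, -5]
Stage 3 (DIFF): s[0]=1, 8-1=7, 2-8=-6, -5-2=-7 -> [1, 7, -6, -7]
Stage 4 (ABS): |1|=1, |7|=7, |-6|=6, |-7|=7 -> [1, 7, 6, 7]
Stage 5 (SUM): sum[0..0]=1, sum[0..1]=8, sum[0..2]=14, sum[0..3]=21 -> [1, 8, 14, 21]
Stage 6 (CLIP -18 22): clip(1,-18,22)=1, clip(8,-18,22)=8, clip(14,-18,22)=14, clip(21,-18,22)=21 -> [1, 8, 14, 21]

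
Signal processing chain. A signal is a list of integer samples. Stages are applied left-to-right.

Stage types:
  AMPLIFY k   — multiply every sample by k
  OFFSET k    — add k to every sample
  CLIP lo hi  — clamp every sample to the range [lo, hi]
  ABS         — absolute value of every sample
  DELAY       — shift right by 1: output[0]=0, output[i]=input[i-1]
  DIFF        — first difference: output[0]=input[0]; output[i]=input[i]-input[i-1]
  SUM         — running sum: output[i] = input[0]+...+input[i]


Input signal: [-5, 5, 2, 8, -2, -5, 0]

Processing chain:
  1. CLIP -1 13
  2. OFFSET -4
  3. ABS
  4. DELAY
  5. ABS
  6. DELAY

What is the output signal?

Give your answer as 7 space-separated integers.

Input: [-5, 5, 2, 8, -2, -5, 0]
Stage 1 (CLIP -1 13): clip(-5,-1,13)=-1, clip(5,-1,13)=5, clip(2,-1,13)=2, clip(8,-1,13)=8, clip(-2,-1,13)=-1, clip(-5,-1,13)=-1, clip(0,-1,13)=0 -> [-1, 5, 2, 8, -1, -1, 0]
Stage 2 (OFFSET -4): -1+-4=-5, 5+-4=1, 2+-4=-2, 8+-4=4, -1+-4=-5, -1+-4=-5, 0+-4=-4 -> [-5, 1, -2, 4, -5, -5, -4]
Stage 3 (ABS): |-5|=5, |1|=1, |-2|=2, |4|=4, |-5|=5, |-5|=5, |-4|=4 -> [5, 1, 2, 4, 5, 5, 4]
Stage 4 (DELAY): [0, 5, 1, 2, 4, 5, 5] = [0, 5, 1, 2, 4, 5, 5] -> [0, 5, 1, 2, 4, 5, 5]
Stage 5 (ABS): |0|=0, |5|=5, |1|=1, |2|=2, |4|=4, |5|=5, |5|=5 -> [0, 5, 1, 2, 4, 5, 5]
Stage 6 (DELAY): [0, 0, 5, 1, 2, 4, 5] = [0, 0, 5, 1, 2, 4, 5] -> [0, 0, 5, 1, 2, 4, 5]

Answer: 0 0 5 1 2 4 5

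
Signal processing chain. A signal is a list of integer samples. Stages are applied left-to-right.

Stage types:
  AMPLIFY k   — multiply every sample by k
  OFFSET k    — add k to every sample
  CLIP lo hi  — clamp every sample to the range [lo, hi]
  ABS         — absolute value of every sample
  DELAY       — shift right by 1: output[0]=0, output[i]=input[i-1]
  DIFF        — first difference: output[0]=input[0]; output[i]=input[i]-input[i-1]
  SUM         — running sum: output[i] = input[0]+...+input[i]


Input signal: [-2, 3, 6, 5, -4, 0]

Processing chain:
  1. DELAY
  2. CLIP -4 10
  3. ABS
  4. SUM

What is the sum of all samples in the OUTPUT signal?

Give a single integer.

Input: [-2, 3, 6, 5, -4, 0]
Stage 1 (DELAY): [0, -2, 3, 6, 5, -4] = [0, -2, 3, 6, 5, -4] -> [0, -2, 3, 6, 5, -4]
Stage 2 (CLIP -4 10): clip(0,-4,10)=0, clip(-2,-4,10)=-2, clip(3,-4,10)=3, clip(6,-4,10)=6, clip(5,-4,10)=5, clip(-4,-4,10)=-4 -> [0, -2, 3, 6, 5, -4]
Stage 3 (ABS): |0|=0, |-2|=2, |3|=3, |6|=6, |5|=5, |-4|=4 -> [0, 2, 3, 6, 5, 4]
Stage 4 (SUM): sum[0..0]=0, sum[0..1]=2, sum[0..2]=5, sum[0..3]=11, sum[0..4]=16, sum[0..5]=20 -> [0, 2, 5, 11, 16, 20]
Output sum: 54

Answer: 54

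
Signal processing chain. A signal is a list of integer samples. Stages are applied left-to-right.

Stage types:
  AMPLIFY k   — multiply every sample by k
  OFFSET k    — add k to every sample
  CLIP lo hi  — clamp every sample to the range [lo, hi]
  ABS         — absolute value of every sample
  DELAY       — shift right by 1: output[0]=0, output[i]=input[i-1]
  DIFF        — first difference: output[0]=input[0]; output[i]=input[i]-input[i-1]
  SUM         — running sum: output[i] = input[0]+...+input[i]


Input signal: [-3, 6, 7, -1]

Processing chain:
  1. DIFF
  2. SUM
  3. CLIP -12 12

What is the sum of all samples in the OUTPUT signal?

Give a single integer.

Answer: 9

Derivation:
Input: [-3, 6, 7, -1]
Stage 1 (DIFF): s[0]=-3, 6--3=9, 7-6=1, -1-7=-8 -> [-3, 9, 1, -8]
Stage 2 (SUM): sum[0..0]=-3, sum[0..1]=6, sum[0..2]=7, sum[0..3]=-1 -> [-3, 6, 7, -1]
Stage 3 (CLIP -12 12): clip(-3,-12,12)=-3, clip(6,-12,12)=6, clip(7,-12,12)=7, clip(-1,-12,12)=-1 -> [-3, 6, 7, -1]
Output sum: 9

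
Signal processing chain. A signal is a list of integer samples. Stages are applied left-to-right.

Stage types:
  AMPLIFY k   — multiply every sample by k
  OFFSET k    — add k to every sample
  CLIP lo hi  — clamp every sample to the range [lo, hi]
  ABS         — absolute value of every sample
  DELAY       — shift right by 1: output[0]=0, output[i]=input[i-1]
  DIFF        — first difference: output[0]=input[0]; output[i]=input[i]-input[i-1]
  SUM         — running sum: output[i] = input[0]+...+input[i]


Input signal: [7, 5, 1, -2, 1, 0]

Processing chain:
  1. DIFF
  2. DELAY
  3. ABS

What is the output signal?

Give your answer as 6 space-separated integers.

Input: [7, 5, 1, -2, 1, 0]
Stage 1 (DIFF): s[0]=7, 5-7=-2, 1-5=-4, -2-1=-3, 1--2=3, 0-1=-1 -> [7, -2, -4, -3, 3, -1]
Stage 2 (DELAY): [0, 7, -2, -4, -3, 3] = [0, 7, -2, -4, -3, 3] -> [0, 7, -2, -4, -3, 3]
Stage 3 (ABS): |0|=0, |7|=7, |-2|=2, |-4|=4, |-3|=3, |3|=3 -> [0, 7, 2, 4, 3, 3]

Answer: 0 7 2 4 3 3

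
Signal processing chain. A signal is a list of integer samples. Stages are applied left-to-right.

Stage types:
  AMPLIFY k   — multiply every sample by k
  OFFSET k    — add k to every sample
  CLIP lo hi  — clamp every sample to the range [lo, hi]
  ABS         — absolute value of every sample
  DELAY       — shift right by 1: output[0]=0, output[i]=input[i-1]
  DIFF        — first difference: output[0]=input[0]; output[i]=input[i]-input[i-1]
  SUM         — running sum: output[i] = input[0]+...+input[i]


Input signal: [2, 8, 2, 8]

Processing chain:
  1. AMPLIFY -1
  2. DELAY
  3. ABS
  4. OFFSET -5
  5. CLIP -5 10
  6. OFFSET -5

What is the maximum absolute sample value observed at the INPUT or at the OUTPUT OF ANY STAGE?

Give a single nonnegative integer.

Answer: 10

Derivation:
Input: [2, 8, 2, 8] (max |s|=8)
Stage 1 (AMPLIFY -1): 2*-1=-2, 8*-1=-8, 2*-1=-2, 8*-1=-8 -> [-2, -8, -2, -8] (max |s|=8)
Stage 2 (DELAY): [0, -2, -8, -2] = [0, -2, -8, -2] -> [0, -2, -8, -2] (max |s|=8)
Stage 3 (ABS): |0|=0, |-2|=2, |-8|=8, |-2|=2 -> [0, 2, 8, 2] (max |s|=8)
Stage 4 (OFFSET -5): 0+-5=-5, 2+-5=-3, 8+-5=3, 2+-5=-3 -> [-5, -3, 3, -3] (max |s|=5)
Stage 5 (CLIP -5 10): clip(-5,-5,10)=-5, clip(-3,-5,10)=-3, clip(3,-5,10)=3, clip(-3,-5,10)=-3 -> [-5, -3, 3, -3] (max |s|=5)
Stage 6 (OFFSET -5): -5+-5=-10, -3+-5=-8, 3+-5=-2, -3+-5=-8 -> [-10, -8, -2, -8] (max |s|=10)
Overall max amplitude: 10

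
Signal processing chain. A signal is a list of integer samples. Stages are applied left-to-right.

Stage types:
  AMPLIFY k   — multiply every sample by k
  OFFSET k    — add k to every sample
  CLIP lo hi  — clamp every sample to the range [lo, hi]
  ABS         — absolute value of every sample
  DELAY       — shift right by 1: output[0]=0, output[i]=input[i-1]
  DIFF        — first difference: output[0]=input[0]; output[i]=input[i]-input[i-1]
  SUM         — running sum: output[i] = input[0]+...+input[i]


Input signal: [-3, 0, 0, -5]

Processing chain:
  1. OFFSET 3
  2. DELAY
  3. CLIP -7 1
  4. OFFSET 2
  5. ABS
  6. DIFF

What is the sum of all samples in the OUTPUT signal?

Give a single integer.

Answer: 3

Derivation:
Input: [-3, 0, 0, -5]
Stage 1 (OFFSET 3): -3+3=0, 0+3=3, 0+3=3, -5+3=-2 -> [0, 3, 3, -2]
Stage 2 (DELAY): [0, 0, 3, 3] = [0, 0, 3, 3] -> [0, 0, 3, 3]
Stage 3 (CLIP -7 1): clip(0,-7,1)=0, clip(0,-7,1)=0, clip(3,-7,1)=1, clip(3,-7,1)=1 -> [0, 0, 1, 1]
Stage 4 (OFFSET 2): 0+2=2, 0+2=2, 1+2=3, 1+2=3 -> [2, 2, 3, 3]
Stage 5 (ABS): |2|=2, |2|=2, |3|=3, |3|=3 -> [2, 2, 3, 3]
Stage 6 (DIFF): s[0]=2, 2-2=0, 3-2=1, 3-3=0 -> [2, 0, 1, 0]
Output sum: 3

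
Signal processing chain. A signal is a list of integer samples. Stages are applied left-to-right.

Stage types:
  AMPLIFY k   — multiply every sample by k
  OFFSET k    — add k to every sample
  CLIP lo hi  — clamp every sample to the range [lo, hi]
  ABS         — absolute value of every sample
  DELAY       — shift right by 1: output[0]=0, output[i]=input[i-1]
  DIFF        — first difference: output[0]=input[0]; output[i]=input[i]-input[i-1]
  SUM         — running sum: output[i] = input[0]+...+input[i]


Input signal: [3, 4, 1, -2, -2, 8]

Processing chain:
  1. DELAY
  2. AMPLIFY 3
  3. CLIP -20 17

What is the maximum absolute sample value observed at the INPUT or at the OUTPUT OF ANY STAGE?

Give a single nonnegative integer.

Answer: 12

Derivation:
Input: [3, 4, 1, -2, -2, 8] (max |s|=8)
Stage 1 (DELAY): [0, 3, 4, 1, -2, -2] = [0, 3, 4, 1, -2, -2] -> [0, 3, 4, 1, -2, -2] (max |s|=4)
Stage 2 (AMPLIFY 3): 0*3=0, 3*3=9, 4*3=12, 1*3=3, -2*3=-6, -2*3=-6 -> [0, 9, 12, 3, -6, -6] (max |s|=12)
Stage 3 (CLIP -20 17): clip(0,-20,17)=0, clip(9,-20,17)=9, clip(12,-20,17)=12, clip(3,-20,17)=3, clip(-6,-20,17)=-6, clip(-6,-20,17)=-6 -> [0, 9, 12, 3, -6, -6] (max |s|=12)
Overall max amplitude: 12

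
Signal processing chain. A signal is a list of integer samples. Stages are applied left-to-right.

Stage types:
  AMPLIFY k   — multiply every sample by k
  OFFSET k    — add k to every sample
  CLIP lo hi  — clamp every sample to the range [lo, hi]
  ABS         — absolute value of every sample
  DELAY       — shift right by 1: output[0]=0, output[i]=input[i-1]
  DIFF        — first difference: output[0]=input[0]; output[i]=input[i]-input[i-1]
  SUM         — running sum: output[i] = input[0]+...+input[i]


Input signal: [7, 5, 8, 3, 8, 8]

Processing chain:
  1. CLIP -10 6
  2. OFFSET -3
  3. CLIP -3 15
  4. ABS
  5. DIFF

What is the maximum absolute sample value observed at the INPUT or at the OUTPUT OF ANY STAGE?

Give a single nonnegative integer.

Input: [7, 5, 8, 3, 8, 8] (max |s|=8)
Stage 1 (CLIP -10 6): clip(7,-10,6)=6, clip(5,-10,6)=5, clip(8,-10,6)=6, clip(3,-10,6)=3, clip(8,-10,6)=6, clip(8,-10,6)=6 -> [6, 5, 6, 3, 6, 6] (max |s|=6)
Stage 2 (OFFSET -3): 6+-3=3, 5+-3=2, 6+-3=3, 3+-3=0, 6+-3=3, 6+-3=3 -> [3, 2, 3, 0, 3, 3] (max |s|=3)
Stage 3 (CLIP -3 15): clip(3,-3,15)=3, clip(2,-3,15)=2, clip(3,-3,15)=3, clip(0,-3,15)=0, clip(3,-3,15)=3, clip(3,-3,15)=3 -> [3, 2, 3, 0, 3, 3] (max |s|=3)
Stage 4 (ABS): |3|=3, |2|=2, |3|=3, |0|=0, |3|=3, |3|=3 -> [3, 2, 3, 0, 3, 3] (max |s|=3)
Stage 5 (DIFF): s[0]=3, 2-3=-1, 3-2=1, 0-3=-3, 3-0=3, 3-3=0 -> [3, -1, 1, -3, 3, 0] (max |s|=3)
Overall max amplitude: 8

Answer: 8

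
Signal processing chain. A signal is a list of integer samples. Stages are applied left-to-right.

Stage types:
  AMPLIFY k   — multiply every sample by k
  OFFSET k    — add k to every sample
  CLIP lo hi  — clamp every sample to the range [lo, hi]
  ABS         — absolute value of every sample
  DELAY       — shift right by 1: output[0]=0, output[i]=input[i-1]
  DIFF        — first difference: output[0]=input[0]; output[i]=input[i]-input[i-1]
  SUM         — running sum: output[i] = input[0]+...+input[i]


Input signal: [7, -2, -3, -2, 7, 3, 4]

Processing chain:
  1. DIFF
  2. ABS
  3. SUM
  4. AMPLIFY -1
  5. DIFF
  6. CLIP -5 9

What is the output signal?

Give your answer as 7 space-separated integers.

Answer: -5 -5 -1 -1 -5 -4 -1

Derivation:
Input: [7, -2, -3, -2, 7, 3, 4]
Stage 1 (DIFF): s[0]=7, -2-7=-9, -3--2=-1, -2--3=1, 7--2=9, 3-7=-4, 4-3=1 -> [7, -9, -1, 1, 9, -4, 1]
Stage 2 (ABS): |7|=7, |-9|=9, |-1|=1, |1|=1, |9|=9, |-4|=4, |1|=1 -> [7, 9, 1, 1, 9, 4, 1]
Stage 3 (SUM): sum[0..0]=7, sum[0..1]=16, sum[0..2]=17, sum[0..3]=18, sum[0..4]=27, sum[0..5]=31, sum[0..6]=32 -> [7, 16, 17, 18, 27, 31, 32]
Stage 4 (AMPLIFY -1): 7*-1=-7, 16*-1=-16, 17*-1=-17, 18*-1=-18, 27*-1=-27, 31*-1=-31, 32*-1=-32 -> [-7, -16, -17, -18, -27, -31, -32]
Stage 5 (DIFF): s[0]=-7, -16--7=-9, -17--16=-1, -18--17=-1, -27--18=-9, -31--27=-4, -32--31=-1 -> [-7, -9, -1, -1, -9, -4, -1]
Stage 6 (CLIP -5 9): clip(-7,-5,9)=-5, clip(-9,-5,9)=-5, clip(-1,-5,9)=-1, clip(-1,-5,9)=-1, clip(-9,-5,9)=-5, clip(-4,-5,9)=-4, clip(-1,-5,9)=-1 -> [-5, -5, -1, -1, -5, -4, -1]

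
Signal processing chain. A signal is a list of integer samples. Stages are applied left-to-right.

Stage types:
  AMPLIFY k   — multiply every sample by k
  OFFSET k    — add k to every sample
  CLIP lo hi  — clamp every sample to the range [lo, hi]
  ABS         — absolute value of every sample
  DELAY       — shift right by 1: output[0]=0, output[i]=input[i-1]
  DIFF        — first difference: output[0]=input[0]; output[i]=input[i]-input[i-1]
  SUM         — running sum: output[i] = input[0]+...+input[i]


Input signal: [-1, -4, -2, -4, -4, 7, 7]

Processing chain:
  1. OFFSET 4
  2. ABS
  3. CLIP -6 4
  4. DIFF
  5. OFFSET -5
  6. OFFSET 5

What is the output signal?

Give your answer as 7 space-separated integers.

Input: [-1, -4, -2, -4, -4, 7, 7]
Stage 1 (OFFSET 4): -1+4=3, -4+4=0, -2+4=2, -4+4=0, -4+4=0, 7+4=11, 7+4=11 -> [3, 0, 2, 0, 0, 11, 11]
Stage 2 (ABS): |3|=3, |0|=0, |2|=2, |0|=0, |0|=0, |11|=11, |11|=11 -> [3, 0, 2, 0, 0, 11, 11]
Stage 3 (CLIP -6 4): clip(3,-6,4)=3, clip(0,-6,4)=0, clip(2,-6,4)=2, clip(0,-6,4)=0, clip(0,-6,4)=0, clip(11,-6,4)=4, clip(11,-6,4)=4 -> [3, 0, 2, 0, 0, 4, 4]
Stage 4 (DIFF): s[0]=3, 0-3=-3, 2-0=2, 0-2=-2, 0-0=0, 4-0=4, 4-4=0 -> [3, -3, 2, -2, 0, 4, 0]
Stage 5 (OFFSET -5): 3+-5=-2, -3+-5=-8, 2+-5=-3, -2+-5=-7, 0+-5=-5, 4+-5=-1, 0+-5=-5 -> [-2, -8, -3, -7, -5, -1, -5]
Stage 6 (OFFSET 5): -2+5=3, -8+5=-3, -3+5=2, -7+5=-2, -5+5=0, -1+5=4, -5+5=0 -> [3, -3, 2, -2, 0, 4, 0]

Answer: 3 -3 2 -2 0 4 0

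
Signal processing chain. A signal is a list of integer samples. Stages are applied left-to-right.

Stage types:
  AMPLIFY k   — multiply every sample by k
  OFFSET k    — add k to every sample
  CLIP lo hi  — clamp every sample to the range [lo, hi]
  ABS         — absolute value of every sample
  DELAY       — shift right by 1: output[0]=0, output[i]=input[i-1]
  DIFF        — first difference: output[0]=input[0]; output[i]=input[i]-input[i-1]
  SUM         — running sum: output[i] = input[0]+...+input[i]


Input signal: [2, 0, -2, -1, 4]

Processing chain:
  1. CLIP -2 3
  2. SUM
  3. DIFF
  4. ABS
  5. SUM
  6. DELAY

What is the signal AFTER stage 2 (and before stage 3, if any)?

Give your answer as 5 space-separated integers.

Input: [2, 0, -2, -1, 4]
Stage 1 (CLIP -2 3): clip(2,-2,3)=2, clip(0,-2,3)=0, clip(-2,-2,3)=-2, clip(-1,-2,3)=-1, clip(4,-2,3)=3 -> [2, 0, -2, -1, 3]
Stage 2 (SUM): sum[0..0]=2, sum[0..1]=2, sum[0..2]=0, sum[0..3]=-1, sum[0..4]=2 -> [2, 2, 0, -1, 2]

Answer: 2 2 0 -1 2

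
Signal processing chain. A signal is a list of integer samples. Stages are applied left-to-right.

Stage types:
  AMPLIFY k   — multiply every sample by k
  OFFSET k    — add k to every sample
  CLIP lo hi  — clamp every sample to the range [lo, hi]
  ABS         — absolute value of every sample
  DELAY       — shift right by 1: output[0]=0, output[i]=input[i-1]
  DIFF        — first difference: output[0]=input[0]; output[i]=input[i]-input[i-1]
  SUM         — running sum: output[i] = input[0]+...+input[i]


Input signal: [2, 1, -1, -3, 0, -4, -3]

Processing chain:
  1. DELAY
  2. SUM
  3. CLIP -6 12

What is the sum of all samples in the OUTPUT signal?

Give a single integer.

Answer: 0

Derivation:
Input: [2, 1, -1, -3, 0, -4, -3]
Stage 1 (DELAY): [0, 2, 1, -1, -3, 0, -4] = [0, 2, 1, -1, -3, 0, -4] -> [0, 2, 1, -1, -3, 0, -4]
Stage 2 (SUM): sum[0..0]=0, sum[0..1]=2, sum[0..2]=3, sum[0..3]=2, sum[0..4]=-1, sum[0..5]=-1, sum[0..6]=-5 -> [0, 2, 3, 2, -1, -1, -5]
Stage 3 (CLIP -6 12): clip(0,-6,12)=0, clip(2,-6,12)=2, clip(3,-6,12)=3, clip(2,-6,12)=2, clip(-1,-6,12)=-1, clip(-1,-6,12)=-1, clip(-5,-6,12)=-5 -> [0, 2, 3, 2, -1, -1, -5]
Output sum: 0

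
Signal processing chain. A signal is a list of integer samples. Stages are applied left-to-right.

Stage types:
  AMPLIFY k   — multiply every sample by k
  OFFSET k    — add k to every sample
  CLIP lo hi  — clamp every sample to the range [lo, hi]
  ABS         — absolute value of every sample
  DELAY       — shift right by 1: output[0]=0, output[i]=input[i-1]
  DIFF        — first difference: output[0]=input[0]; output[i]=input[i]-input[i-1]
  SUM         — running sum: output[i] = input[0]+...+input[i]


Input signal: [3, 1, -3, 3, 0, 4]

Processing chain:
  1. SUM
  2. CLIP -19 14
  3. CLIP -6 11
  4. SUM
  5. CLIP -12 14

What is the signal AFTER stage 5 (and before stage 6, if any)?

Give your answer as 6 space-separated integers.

Input: [3, 1, -3, 3, 0, 4]
Stage 1 (SUM): sum[0..0]=3, sum[0..1]=4, sum[0..2]=1, sum[0..3]=4, sum[0..4]=4, sum[0..5]=8 -> [3, 4, 1, 4, 4, 8]
Stage 2 (CLIP -19 14): clip(3,-19,14)=3, clip(4,-19,14)=4, clip(1,-19,14)=1, clip(4,-19,14)=4, clip(4,-19,14)=4, clip(8,-19,14)=8 -> [3, 4, 1, 4, 4, 8]
Stage 3 (CLIP -6 11): clip(3,-6,11)=3, clip(4,-6,11)=4, clip(1,-6,11)=1, clip(4,-6,11)=4, clip(4,-6,11)=4, clip(8,-6,11)=8 -> [3, 4, 1, 4, 4, 8]
Stage 4 (SUM): sum[0..0]=3, sum[0..1]=7, sum[0..2]=8, sum[0..3]=12, sum[0..4]=16, sum[0..5]=24 -> [3, 7, 8, 12, 16, 24]
Stage 5 (CLIP -12 14): clip(3,-12,14)=3, clip(7,-12,14)=7, clip(8,-12,14)=8, clip(12,-12,14)=12, clip(16,-12,14)=14, clip(24,-12,14)=14 -> [3, 7, 8, 12, 14, 14]

Answer: 3 7 8 12 14 14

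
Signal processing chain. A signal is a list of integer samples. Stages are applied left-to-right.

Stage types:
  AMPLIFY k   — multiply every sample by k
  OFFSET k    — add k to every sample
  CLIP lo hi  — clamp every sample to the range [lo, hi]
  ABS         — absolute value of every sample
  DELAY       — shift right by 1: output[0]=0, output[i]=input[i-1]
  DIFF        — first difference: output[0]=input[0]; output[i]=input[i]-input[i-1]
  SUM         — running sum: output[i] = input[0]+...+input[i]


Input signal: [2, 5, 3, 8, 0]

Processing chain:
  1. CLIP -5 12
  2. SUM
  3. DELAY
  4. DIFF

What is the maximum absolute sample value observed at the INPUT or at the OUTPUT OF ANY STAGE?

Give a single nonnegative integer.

Answer: 18

Derivation:
Input: [2, 5, 3, 8, 0] (max |s|=8)
Stage 1 (CLIP -5 12): clip(2,-5,12)=2, clip(5,-5,12)=5, clip(3,-5,12)=3, clip(8,-5,12)=8, clip(0,-5,12)=0 -> [2, 5, 3, 8, 0] (max |s|=8)
Stage 2 (SUM): sum[0..0]=2, sum[0..1]=7, sum[0..2]=10, sum[0..3]=18, sum[0..4]=18 -> [2, 7, 10, 18, 18] (max |s|=18)
Stage 3 (DELAY): [0, 2, 7, 10, 18] = [0, 2, 7, 10, 18] -> [0, 2, 7, 10, 18] (max |s|=18)
Stage 4 (DIFF): s[0]=0, 2-0=2, 7-2=5, 10-7=3, 18-10=8 -> [0, 2, 5, 3, 8] (max |s|=8)
Overall max amplitude: 18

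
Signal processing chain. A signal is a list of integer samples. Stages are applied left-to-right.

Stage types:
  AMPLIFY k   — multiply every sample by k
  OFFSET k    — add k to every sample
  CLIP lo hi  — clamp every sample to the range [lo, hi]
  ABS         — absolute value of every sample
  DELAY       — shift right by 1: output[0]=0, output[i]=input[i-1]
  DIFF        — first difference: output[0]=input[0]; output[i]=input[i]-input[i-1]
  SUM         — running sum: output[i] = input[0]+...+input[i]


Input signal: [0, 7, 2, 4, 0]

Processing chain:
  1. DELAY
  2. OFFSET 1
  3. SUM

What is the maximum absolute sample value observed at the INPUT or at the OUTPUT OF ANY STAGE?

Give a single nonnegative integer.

Input: [0, 7, 2, 4, 0] (max |s|=7)
Stage 1 (DELAY): [0, 0, 7, 2, 4] = [0, 0, 7, 2, 4] -> [0, 0, 7, 2, 4] (max |s|=7)
Stage 2 (OFFSET 1): 0+1=1, 0+1=1, 7+1=8, 2+1=3, 4+1=5 -> [1, 1, 8, 3, 5] (max |s|=8)
Stage 3 (SUM): sum[0..0]=1, sum[0..1]=2, sum[0..2]=10, sum[0..3]=13, sum[0..4]=18 -> [1, 2, 10, 13, 18] (max |s|=18)
Overall max amplitude: 18

Answer: 18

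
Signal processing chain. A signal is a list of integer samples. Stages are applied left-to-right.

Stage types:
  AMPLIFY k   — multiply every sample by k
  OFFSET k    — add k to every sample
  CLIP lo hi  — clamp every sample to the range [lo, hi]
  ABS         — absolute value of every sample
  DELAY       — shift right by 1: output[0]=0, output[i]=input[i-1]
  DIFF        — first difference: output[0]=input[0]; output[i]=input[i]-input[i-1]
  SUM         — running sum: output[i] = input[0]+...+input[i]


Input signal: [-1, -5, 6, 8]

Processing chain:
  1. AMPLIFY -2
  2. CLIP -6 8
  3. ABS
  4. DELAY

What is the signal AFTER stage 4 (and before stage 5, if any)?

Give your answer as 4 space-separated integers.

Answer: 0 2 8 6

Derivation:
Input: [-1, -5, 6, 8]
Stage 1 (AMPLIFY -2): -1*-2=2, -5*-2=10, 6*-2=-12, 8*-2=-16 -> [2, 10, -12, -16]
Stage 2 (CLIP -6 8): clip(2,-6,8)=2, clip(10,-6,8)=8, clip(-12,-6,8)=-6, clip(-16,-6,8)=-6 -> [2, 8, -6, -6]
Stage 3 (ABS): |2|=2, |8|=8, |-6|=6, |-6|=6 -> [2, 8, 6, 6]
Stage 4 (DELAY): [0, 2, 8, 6] = [0, 2, 8, 6] -> [0, 2, 8, 6]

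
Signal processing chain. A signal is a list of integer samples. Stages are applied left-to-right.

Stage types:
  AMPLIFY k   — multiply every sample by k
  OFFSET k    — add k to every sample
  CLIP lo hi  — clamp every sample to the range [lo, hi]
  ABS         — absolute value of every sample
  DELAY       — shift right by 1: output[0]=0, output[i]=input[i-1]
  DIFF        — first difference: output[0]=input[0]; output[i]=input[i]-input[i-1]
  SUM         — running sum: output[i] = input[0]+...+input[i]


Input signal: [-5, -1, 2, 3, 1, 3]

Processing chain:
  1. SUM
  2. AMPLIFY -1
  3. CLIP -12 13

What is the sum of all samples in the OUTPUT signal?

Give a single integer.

Answer: 13

Derivation:
Input: [-5, -1, 2, 3, 1, 3]
Stage 1 (SUM): sum[0..0]=-5, sum[0..1]=-6, sum[0..2]=-4, sum[0..3]=-1, sum[0..4]=0, sum[0..5]=3 -> [-5, -6, -4, -1, 0, 3]
Stage 2 (AMPLIFY -1): -5*-1=5, -6*-1=6, -4*-1=4, -1*-1=1, 0*-1=0, 3*-1=-3 -> [5, 6, 4, 1, 0, -3]
Stage 3 (CLIP -12 13): clip(5,-12,13)=5, clip(6,-12,13)=6, clip(4,-12,13)=4, clip(1,-12,13)=1, clip(0,-12,13)=0, clip(-3,-12,13)=-3 -> [5, 6, 4, 1, 0, -3]
Output sum: 13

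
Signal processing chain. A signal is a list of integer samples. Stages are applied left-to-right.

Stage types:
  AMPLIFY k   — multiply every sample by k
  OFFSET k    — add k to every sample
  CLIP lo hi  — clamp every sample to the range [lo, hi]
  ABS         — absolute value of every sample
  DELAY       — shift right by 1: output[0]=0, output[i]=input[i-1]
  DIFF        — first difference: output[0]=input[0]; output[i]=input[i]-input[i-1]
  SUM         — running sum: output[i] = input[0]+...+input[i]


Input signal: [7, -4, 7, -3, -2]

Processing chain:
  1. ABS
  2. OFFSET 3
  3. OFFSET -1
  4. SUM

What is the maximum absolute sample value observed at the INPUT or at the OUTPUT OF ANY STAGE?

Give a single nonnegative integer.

Input: [7, -4, 7, -3, -2] (max |s|=7)
Stage 1 (ABS): |7|=7, |-4|=4, |7|=7, |-3|=3, |-2|=2 -> [7, 4, 7, 3, 2] (max |s|=7)
Stage 2 (OFFSET 3): 7+3=10, 4+3=7, 7+3=10, 3+3=6, 2+3=5 -> [10, 7, 10, 6, 5] (max |s|=10)
Stage 3 (OFFSET -1): 10+-1=9, 7+-1=6, 10+-1=9, 6+-1=5, 5+-1=4 -> [9, 6, 9, 5, 4] (max |s|=9)
Stage 4 (SUM): sum[0..0]=9, sum[0..1]=15, sum[0..2]=24, sum[0..3]=29, sum[0..4]=33 -> [9, 15, 24, 29, 33] (max |s|=33)
Overall max amplitude: 33

Answer: 33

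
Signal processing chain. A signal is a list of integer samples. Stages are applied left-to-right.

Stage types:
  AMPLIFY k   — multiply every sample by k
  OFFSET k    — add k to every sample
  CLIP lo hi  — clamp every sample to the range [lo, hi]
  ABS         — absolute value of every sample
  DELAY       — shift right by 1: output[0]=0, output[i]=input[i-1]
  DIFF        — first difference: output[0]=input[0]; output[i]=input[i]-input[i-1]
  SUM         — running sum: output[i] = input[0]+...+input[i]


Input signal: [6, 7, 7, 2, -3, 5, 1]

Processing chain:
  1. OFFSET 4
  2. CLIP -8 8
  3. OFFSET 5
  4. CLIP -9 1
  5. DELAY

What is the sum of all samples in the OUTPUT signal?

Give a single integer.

Answer: 6

Derivation:
Input: [6, 7, 7, 2, -3, 5, 1]
Stage 1 (OFFSET 4): 6+4=10, 7+4=11, 7+4=11, 2+4=6, -3+4=1, 5+4=9, 1+4=5 -> [10, 11, 11, 6, 1, 9, 5]
Stage 2 (CLIP -8 8): clip(10,-8,8)=8, clip(11,-8,8)=8, clip(11,-8,8)=8, clip(6,-8,8)=6, clip(1,-8,8)=1, clip(9,-8,8)=8, clip(5,-8,8)=5 -> [8, 8, 8, 6, 1, 8, 5]
Stage 3 (OFFSET 5): 8+5=13, 8+5=13, 8+5=13, 6+5=11, 1+5=6, 8+5=13, 5+5=10 -> [13, 13, 13, 11, 6, 13, 10]
Stage 4 (CLIP -9 1): clip(13,-9,1)=1, clip(13,-9,1)=1, clip(13,-9,1)=1, clip(11,-9,1)=1, clip(6,-9,1)=1, clip(13,-9,1)=1, clip(10,-9,1)=1 -> [1, 1, 1, 1, 1, 1, 1]
Stage 5 (DELAY): [0, 1, 1, 1, 1, 1, 1] = [0, 1, 1, 1, 1, 1, 1] -> [0, 1, 1, 1, 1, 1, 1]
Output sum: 6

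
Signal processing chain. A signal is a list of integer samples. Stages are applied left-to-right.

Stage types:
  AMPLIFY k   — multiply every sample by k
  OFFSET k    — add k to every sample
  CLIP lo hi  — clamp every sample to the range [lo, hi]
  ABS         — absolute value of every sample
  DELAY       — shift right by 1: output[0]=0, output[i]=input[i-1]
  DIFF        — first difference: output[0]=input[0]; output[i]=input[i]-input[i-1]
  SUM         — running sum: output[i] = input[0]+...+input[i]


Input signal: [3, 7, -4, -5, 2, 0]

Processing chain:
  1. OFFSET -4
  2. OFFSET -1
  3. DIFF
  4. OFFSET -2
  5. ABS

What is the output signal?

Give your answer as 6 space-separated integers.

Input: [3, 7, -4, -5, 2, 0]
Stage 1 (OFFSET -4): 3+-4=-1, 7+-4=3, -4+-4=-8, -5+-4=-9, 2+-4=-2, 0+-4=-4 -> [-1, 3, -8, -9, -2, -4]
Stage 2 (OFFSET -1): -1+-1=-2, 3+-1=2, -8+-1=-9, -9+-1=-10, -2+-1=-3, -4+-1=-5 -> [-2, 2, -9, -10, -3, -5]
Stage 3 (DIFF): s[0]=-2, 2--2=4, -9-2=-11, -10--9=-1, -3--10=7, -5--3=-2 -> [-2, 4, -11, -1, 7, -2]
Stage 4 (OFFSET -2): -2+-2=-4, 4+-2=2, -11+-2=-13, -1+-2=-3, 7+-2=5, -2+-2=-4 -> [-4, 2, -13, -3, 5, -4]
Stage 5 (ABS): |-4|=4, |2|=2, |-13|=13, |-3|=3, |5|=5, |-4|=4 -> [4, 2, 13, 3, 5, 4]

Answer: 4 2 13 3 5 4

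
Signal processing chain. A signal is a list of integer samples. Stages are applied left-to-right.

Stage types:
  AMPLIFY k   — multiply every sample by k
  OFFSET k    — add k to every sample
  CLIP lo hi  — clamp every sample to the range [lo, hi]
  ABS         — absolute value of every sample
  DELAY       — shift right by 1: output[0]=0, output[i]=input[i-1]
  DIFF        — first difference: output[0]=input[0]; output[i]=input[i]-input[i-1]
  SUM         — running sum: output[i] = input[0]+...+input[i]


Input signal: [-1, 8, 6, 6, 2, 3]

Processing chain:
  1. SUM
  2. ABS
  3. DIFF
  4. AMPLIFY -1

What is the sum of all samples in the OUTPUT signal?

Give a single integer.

Answer: -24

Derivation:
Input: [-1, 8, 6, 6, 2, 3]
Stage 1 (SUM): sum[0..0]=-1, sum[0..1]=7, sum[0..2]=13, sum[0..3]=19, sum[0..4]=21, sum[0..5]=24 -> [-1, 7, 13, 19, 21, 24]
Stage 2 (ABS): |-1|=1, |7|=7, |13|=13, |19|=19, |21|=21, |24|=24 -> [1, 7, 13, 19, 21, 24]
Stage 3 (DIFF): s[0]=1, 7-1=6, 13-7=6, 19-13=6, 21-19=2, 24-21=3 -> [1, 6, 6, 6, 2, 3]
Stage 4 (AMPLIFY -1): 1*-1=-1, 6*-1=-6, 6*-1=-6, 6*-1=-6, 2*-1=-2, 3*-1=-3 -> [-1, -6, -6, -6, -2, -3]
Output sum: -24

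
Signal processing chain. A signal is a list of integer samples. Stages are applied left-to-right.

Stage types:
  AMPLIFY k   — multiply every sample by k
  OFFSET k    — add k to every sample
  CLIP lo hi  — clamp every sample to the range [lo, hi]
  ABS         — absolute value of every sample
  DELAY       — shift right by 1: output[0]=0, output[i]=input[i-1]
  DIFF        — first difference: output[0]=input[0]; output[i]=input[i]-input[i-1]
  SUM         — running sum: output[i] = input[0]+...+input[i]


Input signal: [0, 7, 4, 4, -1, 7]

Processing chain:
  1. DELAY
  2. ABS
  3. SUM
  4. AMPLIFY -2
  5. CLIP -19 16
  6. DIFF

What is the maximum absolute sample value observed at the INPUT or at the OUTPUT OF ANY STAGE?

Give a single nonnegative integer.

Answer: 32

Derivation:
Input: [0, 7, 4, 4, -1, 7] (max |s|=7)
Stage 1 (DELAY): [0, 0, 7, 4, 4, -1] = [0, 0, 7, 4, 4, -1] -> [0, 0, 7, 4, 4, -1] (max |s|=7)
Stage 2 (ABS): |0|=0, |0|=0, |7|=7, |4|=4, |4|=4, |-1|=1 -> [0, 0, 7, 4, 4, 1] (max |s|=7)
Stage 3 (SUM): sum[0..0]=0, sum[0..1]=0, sum[0..2]=7, sum[0..3]=11, sum[0..4]=15, sum[0..5]=16 -> [0, 0, 7, 11, 15, 16] (max |s|=16)
Stage 4 (AMPLIFY -2): 0*-2=0, 0*-2=0, 7*-2=-14, 11*-2=-22, 15*-2=-30, 16*-2=-32 -> [0, 0, -14, -22, -30, -32] (max |s|=32)
Stage 5 (CLIP -19 16): clip(0,-19,16)=0, clip(0,-19,16)=0, clip(-14,-19,16)=-14, clip(-22,-19,16)=-19, clip(-30,-19,16)=-19, clip(-32,-19,16)=-19 -> [0, 0, -14, -19, -19, -19] (max |s|=19)
Stage 6 (DIFF): s[0]=0, 0-0=0, -14-0=-14, -19--14=-5, -19--19=0, -19--19=0 -> [0, 0, -14, -5, 0, 0] (max |s|=14)
Overall max amplitude: 32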